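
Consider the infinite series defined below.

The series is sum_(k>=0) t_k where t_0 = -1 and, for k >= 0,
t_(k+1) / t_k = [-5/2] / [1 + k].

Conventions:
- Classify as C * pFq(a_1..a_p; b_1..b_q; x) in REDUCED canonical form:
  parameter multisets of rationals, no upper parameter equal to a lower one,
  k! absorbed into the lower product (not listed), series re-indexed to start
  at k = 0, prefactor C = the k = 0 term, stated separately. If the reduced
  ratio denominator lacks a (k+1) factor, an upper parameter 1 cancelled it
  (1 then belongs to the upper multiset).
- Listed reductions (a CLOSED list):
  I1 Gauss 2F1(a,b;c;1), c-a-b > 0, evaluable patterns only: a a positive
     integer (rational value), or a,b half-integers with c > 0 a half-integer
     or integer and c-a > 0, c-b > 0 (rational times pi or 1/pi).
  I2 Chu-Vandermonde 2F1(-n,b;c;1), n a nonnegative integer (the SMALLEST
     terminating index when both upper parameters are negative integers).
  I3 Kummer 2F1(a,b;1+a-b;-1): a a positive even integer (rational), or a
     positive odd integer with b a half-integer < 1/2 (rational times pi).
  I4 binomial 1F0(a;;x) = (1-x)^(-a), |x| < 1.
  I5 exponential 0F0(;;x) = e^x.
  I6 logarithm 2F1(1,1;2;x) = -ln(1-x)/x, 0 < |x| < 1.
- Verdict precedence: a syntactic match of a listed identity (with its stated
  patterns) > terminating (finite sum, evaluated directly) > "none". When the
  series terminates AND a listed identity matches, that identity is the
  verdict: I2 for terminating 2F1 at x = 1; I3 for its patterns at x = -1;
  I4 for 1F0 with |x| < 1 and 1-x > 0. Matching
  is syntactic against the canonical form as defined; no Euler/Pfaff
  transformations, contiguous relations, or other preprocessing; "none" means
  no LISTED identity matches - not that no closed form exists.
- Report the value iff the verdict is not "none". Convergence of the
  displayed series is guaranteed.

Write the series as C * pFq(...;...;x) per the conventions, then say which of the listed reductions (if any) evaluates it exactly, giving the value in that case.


At argument -5/2: a 0F0 with upper {-}, lower {-}, scaled by C = -1. Verdict at x = -5/2: the exponential series (I5) matches (the 0F0 exponential series at x = -5/2). Sum: (-1) * e^(-5/2).

Key observation: with t_0 = -1, the expanded ratio factors over Q; C = -1, x = -5/2, roots give parameters.
Term ratio: r(k) = (-5/2) * 1 / [(k+1)] - rational; roots negated = parameters, x = (-5/2), C = -1.


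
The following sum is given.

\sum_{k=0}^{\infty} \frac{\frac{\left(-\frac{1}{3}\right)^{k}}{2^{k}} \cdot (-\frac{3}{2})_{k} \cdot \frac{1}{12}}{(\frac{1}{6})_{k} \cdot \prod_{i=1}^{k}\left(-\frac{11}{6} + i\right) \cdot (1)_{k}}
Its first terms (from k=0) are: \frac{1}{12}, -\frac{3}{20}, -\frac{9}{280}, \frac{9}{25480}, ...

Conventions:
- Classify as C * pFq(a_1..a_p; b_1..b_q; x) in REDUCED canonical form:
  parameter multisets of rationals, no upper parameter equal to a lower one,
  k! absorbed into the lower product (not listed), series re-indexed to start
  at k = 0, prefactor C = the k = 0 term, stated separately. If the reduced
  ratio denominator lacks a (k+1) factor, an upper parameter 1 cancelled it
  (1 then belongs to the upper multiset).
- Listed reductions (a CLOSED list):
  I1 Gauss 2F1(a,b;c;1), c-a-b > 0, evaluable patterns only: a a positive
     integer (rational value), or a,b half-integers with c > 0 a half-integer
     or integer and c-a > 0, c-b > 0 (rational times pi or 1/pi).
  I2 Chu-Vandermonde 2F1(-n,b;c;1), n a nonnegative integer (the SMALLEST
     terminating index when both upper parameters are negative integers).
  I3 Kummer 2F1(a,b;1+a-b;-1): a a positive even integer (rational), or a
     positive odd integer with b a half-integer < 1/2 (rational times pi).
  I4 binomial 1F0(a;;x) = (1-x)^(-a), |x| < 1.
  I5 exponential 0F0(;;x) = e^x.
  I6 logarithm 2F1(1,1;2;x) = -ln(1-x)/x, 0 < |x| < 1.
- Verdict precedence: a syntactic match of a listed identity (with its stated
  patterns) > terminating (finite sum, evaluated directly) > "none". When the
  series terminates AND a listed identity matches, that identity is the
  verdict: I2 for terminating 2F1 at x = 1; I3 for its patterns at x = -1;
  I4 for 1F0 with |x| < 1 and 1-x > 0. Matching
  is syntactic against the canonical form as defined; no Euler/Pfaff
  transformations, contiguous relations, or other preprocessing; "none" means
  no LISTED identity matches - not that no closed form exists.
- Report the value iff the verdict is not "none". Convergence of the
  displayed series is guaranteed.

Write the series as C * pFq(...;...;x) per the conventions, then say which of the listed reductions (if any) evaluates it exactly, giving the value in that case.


First insight: t_0 = \frac{1}{12} here, and (1)_k (prefactor 1/12) is k! itself.
Adjacent-term ratio: r(k) = -\frac{1}{6} * (k-\frac{3}{2}) / [(k-\frac{5}{6}) (k+\frac{1}{6}) (k+1)] - rational in k. x = -\frac{1}{6}; t_0 = \frac{1}{12}; negate the roots.

At argument -\frac{1}{6}: a 1F2 with upper {-\frac{3}{2}}, lower {-\frac{5}{6}, \frac{1}{6}}, scaled by C = \frac{1}{12}. Verdict: none - at argument -\frac{1}{6} the multisets {-\frac{3}{2}} ; {-\frac{5}{6}, \frac{1}{6}} match no listed identity.


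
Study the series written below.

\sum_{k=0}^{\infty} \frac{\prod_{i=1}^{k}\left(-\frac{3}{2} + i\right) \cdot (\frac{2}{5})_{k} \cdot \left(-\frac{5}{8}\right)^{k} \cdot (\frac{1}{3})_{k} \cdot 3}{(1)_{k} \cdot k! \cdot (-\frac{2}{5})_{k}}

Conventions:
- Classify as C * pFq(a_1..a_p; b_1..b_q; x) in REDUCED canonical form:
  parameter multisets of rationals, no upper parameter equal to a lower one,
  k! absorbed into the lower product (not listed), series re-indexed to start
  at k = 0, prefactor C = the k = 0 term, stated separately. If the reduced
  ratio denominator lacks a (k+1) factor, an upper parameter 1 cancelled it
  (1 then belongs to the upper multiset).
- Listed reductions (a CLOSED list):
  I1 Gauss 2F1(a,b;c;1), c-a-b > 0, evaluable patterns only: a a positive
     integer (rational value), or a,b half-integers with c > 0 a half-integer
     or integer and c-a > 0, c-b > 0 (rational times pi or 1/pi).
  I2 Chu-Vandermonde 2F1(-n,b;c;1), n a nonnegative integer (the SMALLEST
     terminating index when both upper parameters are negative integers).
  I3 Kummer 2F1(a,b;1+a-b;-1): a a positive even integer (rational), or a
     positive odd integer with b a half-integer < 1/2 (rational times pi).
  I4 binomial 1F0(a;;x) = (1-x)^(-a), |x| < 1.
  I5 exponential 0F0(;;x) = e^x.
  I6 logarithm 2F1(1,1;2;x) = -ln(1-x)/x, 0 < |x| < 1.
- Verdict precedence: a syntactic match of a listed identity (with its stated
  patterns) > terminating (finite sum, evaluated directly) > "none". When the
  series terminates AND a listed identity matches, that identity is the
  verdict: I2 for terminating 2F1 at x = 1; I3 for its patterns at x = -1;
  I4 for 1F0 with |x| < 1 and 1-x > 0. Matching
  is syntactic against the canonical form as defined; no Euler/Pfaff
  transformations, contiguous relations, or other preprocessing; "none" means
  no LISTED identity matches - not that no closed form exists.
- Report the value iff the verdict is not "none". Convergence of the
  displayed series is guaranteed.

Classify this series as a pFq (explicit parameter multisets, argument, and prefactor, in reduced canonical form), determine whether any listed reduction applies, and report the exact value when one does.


With C = 3: the canonical form is 3F2(-\frac{1}{2}, \frac{1}{3}, \frac{2}{5}; -\frac{2}{5}, 1; -\frac{5}{8}). Verdict: none. No listed pattern accepts 3F2(-\frac{1}{2}, \frac{1}{3}, \frac{2}{5}; -\frac{2}{5}, 1; -\frac{5}{8}).

Structural cue: from the first term 3: the running product (C = 3, x = -5/8) telescopes to a rising factorial.
Step ratio: r(k) = -\frac{5}{8} * (k-\frac{1}{2}) (k+\frac{1}{3}) (k+\frac{2}{5}) / [(k-\frac{2}{5}) (k+1) (k+1)] - rational in k. x = -\frac{5}{8}; t_0 = 3; negate the roots.


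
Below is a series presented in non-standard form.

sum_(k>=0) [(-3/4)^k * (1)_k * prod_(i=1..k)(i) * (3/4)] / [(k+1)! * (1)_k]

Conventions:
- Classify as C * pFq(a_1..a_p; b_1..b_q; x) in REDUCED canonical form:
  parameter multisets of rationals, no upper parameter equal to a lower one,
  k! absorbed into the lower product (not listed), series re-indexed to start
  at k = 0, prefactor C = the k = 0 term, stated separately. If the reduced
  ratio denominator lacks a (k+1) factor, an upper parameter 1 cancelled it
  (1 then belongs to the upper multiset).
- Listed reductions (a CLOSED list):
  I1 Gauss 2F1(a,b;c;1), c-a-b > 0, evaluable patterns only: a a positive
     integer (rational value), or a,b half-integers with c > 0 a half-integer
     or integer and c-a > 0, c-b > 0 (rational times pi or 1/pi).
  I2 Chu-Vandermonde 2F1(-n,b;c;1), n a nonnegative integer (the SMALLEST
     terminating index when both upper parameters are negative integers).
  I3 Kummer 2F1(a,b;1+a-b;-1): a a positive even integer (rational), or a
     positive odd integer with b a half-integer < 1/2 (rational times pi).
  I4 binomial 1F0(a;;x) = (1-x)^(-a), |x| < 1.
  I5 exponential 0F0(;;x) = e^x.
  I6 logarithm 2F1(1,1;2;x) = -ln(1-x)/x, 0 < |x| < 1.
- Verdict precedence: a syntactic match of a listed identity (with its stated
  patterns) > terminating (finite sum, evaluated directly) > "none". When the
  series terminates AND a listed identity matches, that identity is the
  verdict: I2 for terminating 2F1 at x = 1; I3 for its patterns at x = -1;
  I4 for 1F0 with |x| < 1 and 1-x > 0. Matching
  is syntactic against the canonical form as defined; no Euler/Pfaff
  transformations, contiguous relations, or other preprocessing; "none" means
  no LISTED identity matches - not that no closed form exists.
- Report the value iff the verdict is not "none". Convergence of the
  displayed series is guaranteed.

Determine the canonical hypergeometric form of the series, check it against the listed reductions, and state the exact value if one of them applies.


This is 3/4 * 2F1(1, 1; 2; -3/4) in reduced canonical form. Verdict: the logarithmic series (I6) fires (the logarithm: parameters (1,1;2), x = -3/4). Its exact value is ln(7/4).

Key observation: with t_0 = 3/4, the denominator's factorial ratio (C = 3/4, x = -3/4) is a lower Pochhammer.
Ratio: r(k) = (-3/4) * (k+1) (k+1) / [(k+2) (k+1)] - rational in k, leading ratio (-3/4); with t_0 = 3/4, classification follows.


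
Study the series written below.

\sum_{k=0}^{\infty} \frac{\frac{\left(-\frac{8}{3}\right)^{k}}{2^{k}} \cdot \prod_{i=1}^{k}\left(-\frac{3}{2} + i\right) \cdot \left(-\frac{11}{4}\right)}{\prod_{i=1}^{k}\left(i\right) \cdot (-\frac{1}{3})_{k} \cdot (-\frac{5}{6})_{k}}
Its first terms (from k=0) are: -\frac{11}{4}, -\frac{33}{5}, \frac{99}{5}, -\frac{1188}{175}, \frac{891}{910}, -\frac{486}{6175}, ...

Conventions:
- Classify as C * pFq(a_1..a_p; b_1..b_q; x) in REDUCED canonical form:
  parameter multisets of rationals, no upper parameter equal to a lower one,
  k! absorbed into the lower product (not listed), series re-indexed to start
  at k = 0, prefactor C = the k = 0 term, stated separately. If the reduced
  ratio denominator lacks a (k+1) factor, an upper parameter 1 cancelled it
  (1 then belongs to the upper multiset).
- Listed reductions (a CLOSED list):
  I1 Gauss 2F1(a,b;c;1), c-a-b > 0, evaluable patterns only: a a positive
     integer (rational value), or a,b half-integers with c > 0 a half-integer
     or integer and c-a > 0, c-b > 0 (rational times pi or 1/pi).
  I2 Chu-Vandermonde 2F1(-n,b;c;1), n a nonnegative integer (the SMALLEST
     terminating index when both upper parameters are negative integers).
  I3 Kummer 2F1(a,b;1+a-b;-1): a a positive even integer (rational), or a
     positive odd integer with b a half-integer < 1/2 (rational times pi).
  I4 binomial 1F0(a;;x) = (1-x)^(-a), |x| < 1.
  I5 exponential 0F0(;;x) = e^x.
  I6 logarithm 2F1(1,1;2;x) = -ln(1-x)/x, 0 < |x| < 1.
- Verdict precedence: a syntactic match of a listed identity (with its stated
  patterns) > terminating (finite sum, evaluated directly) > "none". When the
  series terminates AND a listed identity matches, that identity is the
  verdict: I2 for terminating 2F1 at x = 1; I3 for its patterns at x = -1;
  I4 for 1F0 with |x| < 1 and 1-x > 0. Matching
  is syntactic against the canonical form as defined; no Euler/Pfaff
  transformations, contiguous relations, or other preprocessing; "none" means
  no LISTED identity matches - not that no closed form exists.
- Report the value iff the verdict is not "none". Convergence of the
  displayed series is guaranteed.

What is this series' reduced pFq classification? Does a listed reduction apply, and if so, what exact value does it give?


This is -\frac{11}{4} * 1F2(-\frac{1}{2}; -\frac{5}{6}, -\frac{1}{3}; -\frac{4}{3}) in reduced canonical form. Verdict: none - at argument -\frac{4}{3} the multisets {-\frac{1}{2}} ; {-\frac{5}{6}, -\frac{1}{3}} match no listed identity.

Key step: from the first term -\frac{11}{4}: the product of the first k integers (C = -11/4, x = -4/3) is k!.
Term ratio: r(k) = -\frac{4}{3} * (k-\frac{1}{2}) / [(k-\frac{5}{6}) (k-\frac{1}{3}) (k+1)] - rational; roots negated = parameters, x = -\frac{4}{3}, C = -\frac{11}{4}.


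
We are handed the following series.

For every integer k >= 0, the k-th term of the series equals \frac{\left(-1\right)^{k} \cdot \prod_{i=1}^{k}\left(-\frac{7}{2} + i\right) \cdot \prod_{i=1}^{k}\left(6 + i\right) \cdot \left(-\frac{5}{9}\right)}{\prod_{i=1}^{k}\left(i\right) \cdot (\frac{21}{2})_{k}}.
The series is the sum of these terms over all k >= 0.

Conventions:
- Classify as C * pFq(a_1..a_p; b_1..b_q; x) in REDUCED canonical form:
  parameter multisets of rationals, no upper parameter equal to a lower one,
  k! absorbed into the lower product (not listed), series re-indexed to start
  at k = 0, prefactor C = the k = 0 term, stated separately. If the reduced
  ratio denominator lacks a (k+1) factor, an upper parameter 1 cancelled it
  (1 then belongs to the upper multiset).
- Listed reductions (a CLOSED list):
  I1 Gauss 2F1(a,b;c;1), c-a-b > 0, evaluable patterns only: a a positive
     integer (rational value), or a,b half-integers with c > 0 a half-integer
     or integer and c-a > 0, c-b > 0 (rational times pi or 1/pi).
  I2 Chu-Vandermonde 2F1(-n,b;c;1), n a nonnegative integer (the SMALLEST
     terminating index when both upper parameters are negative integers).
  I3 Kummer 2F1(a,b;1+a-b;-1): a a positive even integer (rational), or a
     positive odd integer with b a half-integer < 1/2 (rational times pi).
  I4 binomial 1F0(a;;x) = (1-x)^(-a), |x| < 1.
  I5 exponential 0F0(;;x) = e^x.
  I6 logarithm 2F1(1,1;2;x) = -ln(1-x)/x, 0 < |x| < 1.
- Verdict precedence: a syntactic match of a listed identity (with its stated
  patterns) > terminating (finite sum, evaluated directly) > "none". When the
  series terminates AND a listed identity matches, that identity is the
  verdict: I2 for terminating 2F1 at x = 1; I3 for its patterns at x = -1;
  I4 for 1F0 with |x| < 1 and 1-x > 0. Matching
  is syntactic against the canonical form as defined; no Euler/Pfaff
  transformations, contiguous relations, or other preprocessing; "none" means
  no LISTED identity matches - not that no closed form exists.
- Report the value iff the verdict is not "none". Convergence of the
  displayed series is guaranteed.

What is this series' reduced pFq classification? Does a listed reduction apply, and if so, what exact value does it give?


This is -\frac{5}{9} * 2F1(-\frac{5}{2}, 7; \frac{21}{2}; -1) in reduced canonical form. Verdict: the Kummer evaluation I3 fires (x = -1; c = \frac{21}{2} equals 1+a-b for upper {-\frac{5}{2}, 7}: listed pattern). Sum: \left(-\frac{8083075}{12582912}\right) \cdot \pi.

Key observation: from the first term -\frac{5}{9}: the running product (C = -5/9, x = -1) telescopes to a rising factorial.
Consecutive-term ratio: r(k) = -1 * (k-\frac{5}{2}) (k+7) / [(k+\frac{21}{2}) (k+1)] - rational in k. x = -1; t_0 = -\frac{5}{9}; negate the roots.


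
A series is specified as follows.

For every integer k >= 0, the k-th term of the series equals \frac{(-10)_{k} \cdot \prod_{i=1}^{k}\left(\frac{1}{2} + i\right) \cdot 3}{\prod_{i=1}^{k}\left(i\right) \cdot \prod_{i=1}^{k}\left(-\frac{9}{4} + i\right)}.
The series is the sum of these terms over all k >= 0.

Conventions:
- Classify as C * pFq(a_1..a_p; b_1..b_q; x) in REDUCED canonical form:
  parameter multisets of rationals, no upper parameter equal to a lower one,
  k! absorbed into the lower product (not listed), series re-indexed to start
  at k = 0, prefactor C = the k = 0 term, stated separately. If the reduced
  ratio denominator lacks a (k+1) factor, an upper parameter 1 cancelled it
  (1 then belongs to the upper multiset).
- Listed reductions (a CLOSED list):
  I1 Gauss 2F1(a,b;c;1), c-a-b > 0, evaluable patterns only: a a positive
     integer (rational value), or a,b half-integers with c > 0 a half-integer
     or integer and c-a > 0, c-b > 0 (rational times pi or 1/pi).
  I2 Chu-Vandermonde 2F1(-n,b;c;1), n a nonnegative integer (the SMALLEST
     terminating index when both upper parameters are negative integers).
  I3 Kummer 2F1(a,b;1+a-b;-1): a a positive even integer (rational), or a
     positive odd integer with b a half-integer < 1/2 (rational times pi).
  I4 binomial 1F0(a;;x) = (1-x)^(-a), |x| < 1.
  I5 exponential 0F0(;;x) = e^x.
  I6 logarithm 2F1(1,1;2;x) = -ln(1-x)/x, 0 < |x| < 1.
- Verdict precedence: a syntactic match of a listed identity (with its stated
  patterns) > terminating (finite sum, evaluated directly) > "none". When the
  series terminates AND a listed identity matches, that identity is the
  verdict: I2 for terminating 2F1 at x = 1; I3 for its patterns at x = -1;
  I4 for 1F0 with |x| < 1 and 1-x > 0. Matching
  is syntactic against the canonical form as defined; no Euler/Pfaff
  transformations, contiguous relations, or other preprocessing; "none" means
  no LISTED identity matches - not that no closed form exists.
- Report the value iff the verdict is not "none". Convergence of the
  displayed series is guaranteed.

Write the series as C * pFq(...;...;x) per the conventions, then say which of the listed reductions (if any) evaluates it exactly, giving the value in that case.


Structural cue: x = 1 and the lower running product (C = 3) is a rising factorial.
Ratio: r(k) = 1 * (k-10) (k+\frac{3}{2}) / [(k-\frac{5}{4}) (k+1)] - rational in k, leading ratio 1; with t_0 = 3, classification follows.

With C = 3: the canonical form is 2F1(-10, \frac{3}{2}; -\frac{5}{4}; 1). Verdict at x = 1: Vandermonde's identity (I2) matches (terminating 2F1 at x = 1 with n = 10, b = 3/2, c = -\frac{5}{4}). Value: -\frac{7735}{13547}.


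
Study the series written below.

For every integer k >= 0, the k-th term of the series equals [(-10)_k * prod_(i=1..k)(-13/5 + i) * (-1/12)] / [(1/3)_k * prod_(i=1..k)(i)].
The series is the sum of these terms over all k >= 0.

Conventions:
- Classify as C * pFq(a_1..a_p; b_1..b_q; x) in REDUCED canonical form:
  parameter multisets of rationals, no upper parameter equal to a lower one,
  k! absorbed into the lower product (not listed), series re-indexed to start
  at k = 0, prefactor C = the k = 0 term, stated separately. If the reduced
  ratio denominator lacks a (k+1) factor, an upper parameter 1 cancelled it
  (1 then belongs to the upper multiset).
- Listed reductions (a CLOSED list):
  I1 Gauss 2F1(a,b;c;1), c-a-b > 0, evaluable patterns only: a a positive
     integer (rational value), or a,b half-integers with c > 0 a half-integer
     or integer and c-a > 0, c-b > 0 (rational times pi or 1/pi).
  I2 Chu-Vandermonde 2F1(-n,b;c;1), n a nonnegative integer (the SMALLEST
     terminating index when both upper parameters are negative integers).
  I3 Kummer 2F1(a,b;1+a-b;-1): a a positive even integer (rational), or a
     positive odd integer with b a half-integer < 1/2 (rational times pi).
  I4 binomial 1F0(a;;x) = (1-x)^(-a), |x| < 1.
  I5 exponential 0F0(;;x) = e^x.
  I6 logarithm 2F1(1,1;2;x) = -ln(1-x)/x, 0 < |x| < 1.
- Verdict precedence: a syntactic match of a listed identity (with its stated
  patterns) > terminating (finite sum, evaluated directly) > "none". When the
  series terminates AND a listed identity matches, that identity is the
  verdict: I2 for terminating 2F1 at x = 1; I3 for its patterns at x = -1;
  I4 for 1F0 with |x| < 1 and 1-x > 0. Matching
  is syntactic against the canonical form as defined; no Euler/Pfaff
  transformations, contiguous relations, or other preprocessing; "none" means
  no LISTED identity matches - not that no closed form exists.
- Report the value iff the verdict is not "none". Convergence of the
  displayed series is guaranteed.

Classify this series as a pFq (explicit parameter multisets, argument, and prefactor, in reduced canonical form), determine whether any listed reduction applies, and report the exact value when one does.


Key observation: x = 1 and the product of the first k integers (C = -1/12) is k!.
Consecutive-term ratio: r(k) = 1 * (k-10) (k-8/5) / [(k+1/3) (k+1)] ; factor over Q: parameters, x = 1, and C = -1/12.

Prefactor -1/12, argument 1: 2F1 with upper {-10, -8/5} over lower {1/3}. Verdict: the Chu-Vandermonde identity I2 fires (terminating 2F1 at x = 1 with n = 10, b = -8/5, c = 1/3). Hence: -39204470216773/3896484375000.


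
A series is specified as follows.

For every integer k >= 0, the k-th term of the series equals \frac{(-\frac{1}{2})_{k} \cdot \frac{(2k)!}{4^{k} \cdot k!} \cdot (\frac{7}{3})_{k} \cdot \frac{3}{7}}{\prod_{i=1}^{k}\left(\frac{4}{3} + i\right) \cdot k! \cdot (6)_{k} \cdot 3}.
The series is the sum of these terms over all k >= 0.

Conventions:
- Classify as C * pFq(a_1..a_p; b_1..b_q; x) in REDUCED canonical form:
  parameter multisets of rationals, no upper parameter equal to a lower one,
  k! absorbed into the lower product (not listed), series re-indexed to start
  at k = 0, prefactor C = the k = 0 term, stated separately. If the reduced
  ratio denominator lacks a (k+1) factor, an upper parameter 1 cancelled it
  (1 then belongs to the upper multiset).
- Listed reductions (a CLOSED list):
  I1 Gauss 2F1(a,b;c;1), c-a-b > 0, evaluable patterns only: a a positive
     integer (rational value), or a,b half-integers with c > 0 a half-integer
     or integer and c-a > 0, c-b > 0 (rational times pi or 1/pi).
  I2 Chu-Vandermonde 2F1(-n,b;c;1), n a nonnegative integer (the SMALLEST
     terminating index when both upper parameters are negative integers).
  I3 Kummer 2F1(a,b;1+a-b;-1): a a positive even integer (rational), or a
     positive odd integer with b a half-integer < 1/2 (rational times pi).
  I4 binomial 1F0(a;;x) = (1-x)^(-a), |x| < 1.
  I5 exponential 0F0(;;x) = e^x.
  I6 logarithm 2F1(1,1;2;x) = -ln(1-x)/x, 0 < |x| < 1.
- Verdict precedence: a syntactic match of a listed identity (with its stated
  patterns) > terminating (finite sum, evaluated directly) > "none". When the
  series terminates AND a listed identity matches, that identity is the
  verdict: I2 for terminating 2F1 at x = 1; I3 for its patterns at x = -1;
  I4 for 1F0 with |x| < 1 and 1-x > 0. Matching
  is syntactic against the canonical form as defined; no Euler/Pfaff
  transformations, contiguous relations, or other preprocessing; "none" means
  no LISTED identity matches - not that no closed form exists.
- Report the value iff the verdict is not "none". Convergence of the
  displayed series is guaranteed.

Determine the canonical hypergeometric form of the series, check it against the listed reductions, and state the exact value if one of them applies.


Classification (C = \frac{1}{7}): 2F1 with upper {-\frac{1}{2}, \frac{1}{2}}, lower {6}, argument x = 1. Verdict: Gauss (I1, half-integer pattern) fires (x = 1; upper {-\frac{1}{2}, \frac{1}{2}} half-integers, c = 6 in the evaluable pattern). Hence: \frac{131072}{305613} / \pi.

Structural cue: with t_0 = \frac{1}{7}, the constant factors (prefactor 1/7) combine into one prefactor.
Ratio: r(k) = 1 * (k-\frac{1}{2}) (k+\frac{1}{2}) / [(k+6) (k+1)] - rational in k, leading ratio 1; with t_0 = \frac{1}{7}, classification follows.


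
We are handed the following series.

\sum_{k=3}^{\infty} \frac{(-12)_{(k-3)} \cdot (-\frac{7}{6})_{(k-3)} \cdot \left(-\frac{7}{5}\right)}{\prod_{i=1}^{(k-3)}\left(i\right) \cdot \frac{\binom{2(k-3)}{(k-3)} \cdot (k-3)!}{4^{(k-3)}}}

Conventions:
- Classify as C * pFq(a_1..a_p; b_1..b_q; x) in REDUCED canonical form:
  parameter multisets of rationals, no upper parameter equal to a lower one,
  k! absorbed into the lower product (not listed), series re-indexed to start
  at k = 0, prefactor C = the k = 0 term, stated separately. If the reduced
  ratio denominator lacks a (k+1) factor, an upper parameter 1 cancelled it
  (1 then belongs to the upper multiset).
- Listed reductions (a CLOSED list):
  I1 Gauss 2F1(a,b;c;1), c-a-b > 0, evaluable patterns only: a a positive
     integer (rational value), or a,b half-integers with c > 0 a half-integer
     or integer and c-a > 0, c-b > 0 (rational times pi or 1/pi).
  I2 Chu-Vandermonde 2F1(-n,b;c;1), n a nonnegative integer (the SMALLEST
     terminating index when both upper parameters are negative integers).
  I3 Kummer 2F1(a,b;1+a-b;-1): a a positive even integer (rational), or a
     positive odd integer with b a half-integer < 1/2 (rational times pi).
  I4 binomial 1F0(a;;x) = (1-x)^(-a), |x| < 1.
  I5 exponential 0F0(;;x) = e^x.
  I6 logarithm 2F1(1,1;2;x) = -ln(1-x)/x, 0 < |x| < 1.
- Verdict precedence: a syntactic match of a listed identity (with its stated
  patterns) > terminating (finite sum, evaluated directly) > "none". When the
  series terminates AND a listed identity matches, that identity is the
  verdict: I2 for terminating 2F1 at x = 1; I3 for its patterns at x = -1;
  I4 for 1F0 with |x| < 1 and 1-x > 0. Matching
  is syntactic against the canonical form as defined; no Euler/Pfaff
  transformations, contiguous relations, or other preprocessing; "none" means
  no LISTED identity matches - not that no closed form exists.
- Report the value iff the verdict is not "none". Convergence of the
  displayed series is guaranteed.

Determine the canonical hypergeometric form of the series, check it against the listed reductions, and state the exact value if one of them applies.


This is -\frac{7}{5} * 2F1(-12, -\frac{7}{6}; \frac{1}{2}; 1) in reduced canonical form. Verdict: this is Vandermonde's identity (I2) (terminating 2F1 at x = 1 with n = 12, b = -7/6, c = \frac{1}{2}). Sum: -\frac{6811549696}{129140163}.

Structural cue: with t_0 = -\frac{7}{5}, the product of the first k integers (C = -7/5, x = 1) is k!.
Step ratio: r(k) = 1 * (k-12) (k-\frac{7}{6}) / [(k+\frac{1}{2}) (k+1)] - rational in k, leading ratio 1; with t_0 = -\frac{7}{5}, classification follows.


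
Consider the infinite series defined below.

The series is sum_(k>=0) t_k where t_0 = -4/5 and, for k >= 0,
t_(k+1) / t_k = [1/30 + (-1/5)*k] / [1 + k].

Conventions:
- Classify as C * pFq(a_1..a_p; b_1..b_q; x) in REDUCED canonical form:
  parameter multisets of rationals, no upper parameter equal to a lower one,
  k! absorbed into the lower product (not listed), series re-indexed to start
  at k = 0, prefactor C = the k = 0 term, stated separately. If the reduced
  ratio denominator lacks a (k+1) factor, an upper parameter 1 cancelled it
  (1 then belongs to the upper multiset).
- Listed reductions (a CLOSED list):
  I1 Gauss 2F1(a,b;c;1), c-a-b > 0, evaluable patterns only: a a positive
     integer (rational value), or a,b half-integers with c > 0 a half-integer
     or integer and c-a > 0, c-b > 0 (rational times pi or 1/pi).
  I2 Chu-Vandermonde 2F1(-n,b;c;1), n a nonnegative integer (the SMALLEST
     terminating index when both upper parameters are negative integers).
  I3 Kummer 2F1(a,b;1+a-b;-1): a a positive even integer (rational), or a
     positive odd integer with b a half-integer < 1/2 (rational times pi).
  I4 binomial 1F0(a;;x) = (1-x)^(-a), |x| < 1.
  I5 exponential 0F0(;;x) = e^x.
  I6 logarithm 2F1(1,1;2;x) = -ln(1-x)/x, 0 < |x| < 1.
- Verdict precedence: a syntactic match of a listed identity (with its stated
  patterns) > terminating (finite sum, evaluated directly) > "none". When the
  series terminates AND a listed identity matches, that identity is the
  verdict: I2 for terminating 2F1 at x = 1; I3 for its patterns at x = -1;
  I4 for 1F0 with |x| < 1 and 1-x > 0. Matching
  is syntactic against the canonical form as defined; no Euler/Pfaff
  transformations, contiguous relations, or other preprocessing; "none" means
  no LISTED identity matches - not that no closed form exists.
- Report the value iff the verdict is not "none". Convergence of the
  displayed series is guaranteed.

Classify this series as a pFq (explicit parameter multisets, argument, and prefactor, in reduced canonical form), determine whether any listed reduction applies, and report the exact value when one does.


First insight: with t_0 = -4/5, factor the ratio over Q (C = -4/5, x = -1/5): negated roots = parameters.
Consecutive-term ratio: r(k) = (-1/5) * (k-1/6) / [(k+1)] - rational in k. x = (-1/5); t_0 = -4/5; negate the roots.

Canonical form: C = -4/5 times 1F0 with upper {-1/6}, lower {-}, x = -1/5. Verdict at x = -1/5: the binomial series (I4) matches (the 1F0 binomial series: exponent 1/6, x = -1/5). Sum: (-4/5) * (6/5)^(1/6).


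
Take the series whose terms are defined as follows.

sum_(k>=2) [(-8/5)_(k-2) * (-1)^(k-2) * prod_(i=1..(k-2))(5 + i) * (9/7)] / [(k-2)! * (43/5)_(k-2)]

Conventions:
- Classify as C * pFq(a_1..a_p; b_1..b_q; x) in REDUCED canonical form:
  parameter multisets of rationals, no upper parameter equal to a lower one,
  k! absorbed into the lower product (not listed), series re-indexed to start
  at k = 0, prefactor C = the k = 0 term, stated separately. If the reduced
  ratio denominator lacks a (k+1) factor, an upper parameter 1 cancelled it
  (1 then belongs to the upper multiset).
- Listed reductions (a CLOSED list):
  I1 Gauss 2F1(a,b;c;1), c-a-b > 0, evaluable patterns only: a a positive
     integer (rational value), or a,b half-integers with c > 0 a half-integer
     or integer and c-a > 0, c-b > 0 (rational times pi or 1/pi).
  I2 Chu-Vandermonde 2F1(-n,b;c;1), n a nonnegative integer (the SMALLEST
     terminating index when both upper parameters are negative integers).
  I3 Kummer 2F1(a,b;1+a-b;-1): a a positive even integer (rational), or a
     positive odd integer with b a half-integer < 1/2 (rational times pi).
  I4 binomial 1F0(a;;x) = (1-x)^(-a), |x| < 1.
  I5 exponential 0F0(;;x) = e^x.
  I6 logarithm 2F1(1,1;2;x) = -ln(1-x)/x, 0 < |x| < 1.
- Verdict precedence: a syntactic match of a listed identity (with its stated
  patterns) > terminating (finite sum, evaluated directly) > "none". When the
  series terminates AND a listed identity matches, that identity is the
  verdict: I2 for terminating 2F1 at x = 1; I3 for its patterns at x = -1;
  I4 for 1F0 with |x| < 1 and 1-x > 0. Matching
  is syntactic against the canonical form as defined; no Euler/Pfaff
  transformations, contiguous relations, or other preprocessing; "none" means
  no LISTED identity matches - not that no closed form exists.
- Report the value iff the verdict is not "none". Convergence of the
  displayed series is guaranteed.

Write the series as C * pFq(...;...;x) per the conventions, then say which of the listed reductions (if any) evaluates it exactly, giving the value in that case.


At argument -1: a 2F1 with upper {-8/5, 6}, lower {43/5}, scaled by C = 9/7. Verdict: Kummer (I3) applies (x = -1; c = 43/5 equals 1+a-b for upper {-8/5, 6}: listed pattern). Value: 1881/625.

The tell: x = (-1) and the running product (C = 9/7) telescopes to a rising factorial.
Term ratio: r(k) = (-1) * (k-8/5) (k+6) / [(k+43/5) (k+1)] - poly over poly, x = (-1) from leading terms; C = 9/7 at k = 0.


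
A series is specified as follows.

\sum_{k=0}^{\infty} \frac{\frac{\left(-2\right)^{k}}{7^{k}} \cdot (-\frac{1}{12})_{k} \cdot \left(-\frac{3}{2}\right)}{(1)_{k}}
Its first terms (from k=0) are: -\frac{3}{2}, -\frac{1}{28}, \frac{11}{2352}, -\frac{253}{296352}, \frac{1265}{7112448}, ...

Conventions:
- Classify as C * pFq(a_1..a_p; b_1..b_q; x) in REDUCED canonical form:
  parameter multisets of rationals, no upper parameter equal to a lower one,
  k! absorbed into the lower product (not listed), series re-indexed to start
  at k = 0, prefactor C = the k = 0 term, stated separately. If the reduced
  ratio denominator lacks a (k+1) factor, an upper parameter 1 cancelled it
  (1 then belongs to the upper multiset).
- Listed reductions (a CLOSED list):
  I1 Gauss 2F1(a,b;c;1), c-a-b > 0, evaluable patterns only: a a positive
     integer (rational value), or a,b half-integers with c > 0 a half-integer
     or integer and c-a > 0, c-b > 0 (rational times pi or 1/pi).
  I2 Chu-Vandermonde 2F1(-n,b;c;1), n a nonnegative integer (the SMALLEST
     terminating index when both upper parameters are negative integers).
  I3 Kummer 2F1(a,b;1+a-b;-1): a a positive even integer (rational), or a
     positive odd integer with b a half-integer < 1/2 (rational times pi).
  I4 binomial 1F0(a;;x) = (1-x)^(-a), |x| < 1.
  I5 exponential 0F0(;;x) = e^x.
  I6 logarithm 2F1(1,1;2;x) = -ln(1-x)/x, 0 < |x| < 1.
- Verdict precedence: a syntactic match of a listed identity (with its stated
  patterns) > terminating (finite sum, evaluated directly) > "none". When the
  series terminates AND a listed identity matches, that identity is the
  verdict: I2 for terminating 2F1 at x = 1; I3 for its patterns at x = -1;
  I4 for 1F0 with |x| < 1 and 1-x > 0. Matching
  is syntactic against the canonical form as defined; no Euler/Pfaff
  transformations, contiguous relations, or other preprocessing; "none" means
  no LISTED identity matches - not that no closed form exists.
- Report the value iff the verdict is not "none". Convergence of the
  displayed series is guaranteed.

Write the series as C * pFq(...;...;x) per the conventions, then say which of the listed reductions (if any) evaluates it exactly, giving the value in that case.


Prefactor -\frac{3}{2}, argument -\frac{2}{7}: 1F0 with upper {-\frac{1}{12}} over lower {-}. Verdict: binomial (I4) fires (the 1F0 binomial series: exponent 1/12, x = -\frac{2}{7}). Hence: \left(-\frac{3}{2}\right) \cdot \left(\frac{9}{7}\right)^{\frac{1}{12}}.

First insight: from the first term -\frac{3}{2}: the two geometric factors (prefactor -3/2) combine into one argument.
Adjacent-term ratio: r(k) = -\frac{2}{7} * (k-\frac{1}{12}) / [(k+1)] - rational; roots negated = parameters, x = -\frac{2}{7}, C = -\frac{3}{2}.


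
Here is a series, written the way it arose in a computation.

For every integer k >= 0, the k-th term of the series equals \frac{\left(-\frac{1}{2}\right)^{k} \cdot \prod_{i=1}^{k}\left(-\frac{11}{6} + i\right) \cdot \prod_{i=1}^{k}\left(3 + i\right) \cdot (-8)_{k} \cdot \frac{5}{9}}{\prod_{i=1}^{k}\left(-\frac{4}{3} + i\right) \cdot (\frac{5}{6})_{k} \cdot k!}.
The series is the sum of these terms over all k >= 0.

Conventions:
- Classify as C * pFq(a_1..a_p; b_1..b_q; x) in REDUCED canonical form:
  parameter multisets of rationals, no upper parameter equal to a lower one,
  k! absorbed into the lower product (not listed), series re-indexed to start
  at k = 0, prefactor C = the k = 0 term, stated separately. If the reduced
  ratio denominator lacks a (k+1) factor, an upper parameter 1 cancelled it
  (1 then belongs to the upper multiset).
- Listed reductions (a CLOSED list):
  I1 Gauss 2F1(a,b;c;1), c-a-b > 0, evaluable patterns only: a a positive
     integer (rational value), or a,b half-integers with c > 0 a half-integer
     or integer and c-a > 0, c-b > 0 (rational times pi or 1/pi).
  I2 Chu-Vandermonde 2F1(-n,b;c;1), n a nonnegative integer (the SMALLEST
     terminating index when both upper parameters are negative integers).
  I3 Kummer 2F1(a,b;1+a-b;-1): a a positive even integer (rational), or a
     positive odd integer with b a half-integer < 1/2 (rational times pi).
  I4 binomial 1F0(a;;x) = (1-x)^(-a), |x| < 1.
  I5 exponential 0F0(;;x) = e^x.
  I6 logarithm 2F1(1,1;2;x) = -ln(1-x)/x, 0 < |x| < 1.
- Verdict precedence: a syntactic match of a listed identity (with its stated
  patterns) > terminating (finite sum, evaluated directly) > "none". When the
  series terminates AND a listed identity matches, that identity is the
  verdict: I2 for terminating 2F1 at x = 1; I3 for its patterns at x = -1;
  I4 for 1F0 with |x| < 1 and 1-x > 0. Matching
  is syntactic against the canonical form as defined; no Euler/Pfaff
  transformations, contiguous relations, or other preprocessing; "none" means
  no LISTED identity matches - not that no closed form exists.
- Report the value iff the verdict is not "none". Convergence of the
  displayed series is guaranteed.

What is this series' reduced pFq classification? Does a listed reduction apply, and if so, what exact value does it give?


With C = \frac{5}{9}: the canonical form is 3F2(-8, -\frac{5}{6}, 4; -\frac{1}{3}, \frac{5}{6}; -\frac{1}{2}). Verdict: terminating - no listed pattern fits, but -8 in the upper list cuts the series at k = 8; direct evaluation. Hence: \frac{19192917416763965}{103555515849984}.

Key step: t_0 being \frac{5}{9}, the running product (C = 5/9) telescopes to a rising factorial.
Step ratio: r(k) = -\frac{1}{2} * (k-8) (k-\frac{5}{6}) (k+4) / [(k-\frac{1}{3}) (k+\frac{5}{6}) (k+1)] - rational in k, leading ratio -\frac{1}{2}; with t_0 = \frac{5}{9}, classification follows.


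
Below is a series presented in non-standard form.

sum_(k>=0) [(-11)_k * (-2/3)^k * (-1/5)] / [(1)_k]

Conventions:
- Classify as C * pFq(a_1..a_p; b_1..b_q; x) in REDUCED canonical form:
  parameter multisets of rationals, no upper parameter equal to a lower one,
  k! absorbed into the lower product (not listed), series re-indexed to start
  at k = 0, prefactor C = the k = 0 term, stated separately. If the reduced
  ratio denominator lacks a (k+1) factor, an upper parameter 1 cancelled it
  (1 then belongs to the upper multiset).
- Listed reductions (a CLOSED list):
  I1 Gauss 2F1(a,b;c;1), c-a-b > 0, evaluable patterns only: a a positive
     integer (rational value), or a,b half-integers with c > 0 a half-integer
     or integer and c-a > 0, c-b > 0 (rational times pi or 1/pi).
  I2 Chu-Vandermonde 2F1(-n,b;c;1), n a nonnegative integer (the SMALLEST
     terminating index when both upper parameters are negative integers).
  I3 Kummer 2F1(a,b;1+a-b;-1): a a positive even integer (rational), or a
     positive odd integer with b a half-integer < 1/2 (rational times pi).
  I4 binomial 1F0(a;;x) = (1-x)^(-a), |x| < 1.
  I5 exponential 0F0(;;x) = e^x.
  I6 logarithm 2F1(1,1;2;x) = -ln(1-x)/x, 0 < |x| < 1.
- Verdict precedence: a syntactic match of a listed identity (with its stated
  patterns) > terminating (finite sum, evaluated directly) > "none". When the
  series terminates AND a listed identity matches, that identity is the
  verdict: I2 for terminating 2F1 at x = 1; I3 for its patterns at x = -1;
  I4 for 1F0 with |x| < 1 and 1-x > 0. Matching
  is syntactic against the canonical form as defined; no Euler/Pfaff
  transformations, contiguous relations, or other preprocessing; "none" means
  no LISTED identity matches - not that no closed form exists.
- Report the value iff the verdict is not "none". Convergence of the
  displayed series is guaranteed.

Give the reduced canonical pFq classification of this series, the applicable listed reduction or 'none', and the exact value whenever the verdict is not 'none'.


x = -2/3 here; the reduced form reads 1F0, upper {-11}, lower {-}, C = -1/5. Verdict: the binomial series (I4) fires (the 1F0 binomial series: exponent 11, x = -2/3). Its exact value is -9765625/177147.

Key observation: t_0 being -1/5, (1)_k (C = -1/5) is k! itself.
Ratio: r(k) = (-2/3) * (k-11) / [(k+1)] - poly over poly, x = (-2/3) from leading terms; C = -1/5 at k = 0.


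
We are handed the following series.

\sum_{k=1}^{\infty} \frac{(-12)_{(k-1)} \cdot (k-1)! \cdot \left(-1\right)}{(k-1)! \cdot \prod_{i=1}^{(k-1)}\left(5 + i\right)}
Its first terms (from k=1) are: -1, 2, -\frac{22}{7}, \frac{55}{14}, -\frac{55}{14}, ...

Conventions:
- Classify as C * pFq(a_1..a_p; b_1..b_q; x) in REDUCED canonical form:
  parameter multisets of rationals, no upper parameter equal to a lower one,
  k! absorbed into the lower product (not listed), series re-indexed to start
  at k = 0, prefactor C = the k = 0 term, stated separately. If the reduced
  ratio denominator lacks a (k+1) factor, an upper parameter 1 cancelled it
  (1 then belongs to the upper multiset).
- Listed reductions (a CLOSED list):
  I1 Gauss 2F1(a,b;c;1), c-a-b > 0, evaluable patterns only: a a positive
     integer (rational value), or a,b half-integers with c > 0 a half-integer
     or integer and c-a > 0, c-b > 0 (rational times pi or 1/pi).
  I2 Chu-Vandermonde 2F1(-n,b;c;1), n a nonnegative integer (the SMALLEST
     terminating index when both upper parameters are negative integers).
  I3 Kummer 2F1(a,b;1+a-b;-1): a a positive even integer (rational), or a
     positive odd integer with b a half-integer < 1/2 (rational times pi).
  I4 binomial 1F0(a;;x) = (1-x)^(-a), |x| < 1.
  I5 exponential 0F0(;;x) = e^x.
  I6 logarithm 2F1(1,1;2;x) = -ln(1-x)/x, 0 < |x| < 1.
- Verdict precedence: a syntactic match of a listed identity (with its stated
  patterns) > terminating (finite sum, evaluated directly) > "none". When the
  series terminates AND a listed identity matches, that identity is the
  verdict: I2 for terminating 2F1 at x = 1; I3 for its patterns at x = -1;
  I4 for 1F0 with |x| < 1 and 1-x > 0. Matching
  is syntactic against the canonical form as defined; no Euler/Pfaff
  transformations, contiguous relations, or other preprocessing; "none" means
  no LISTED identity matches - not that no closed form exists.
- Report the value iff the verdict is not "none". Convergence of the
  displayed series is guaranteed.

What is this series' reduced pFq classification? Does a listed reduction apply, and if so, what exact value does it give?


x = 1 here; the reduced form reads 2F1, upper {-12, 1}, lower {6}, C = -1. Verdict: Chu-Vandermonde (I2) fires (terminating 2F1 at x = 1 with n = 12, b = 1, c = 6). Exact value: -\frac{5}{17}.

Key step: with t_0 = -1, the lower running product (prefactor -1) is a rising factorial.
Term ratio: r(k) = 1 * (k-12) (k+1) / [(k+6) (k+1)] - rational in k. x = 1; t_0 = -1; negate the roots.
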